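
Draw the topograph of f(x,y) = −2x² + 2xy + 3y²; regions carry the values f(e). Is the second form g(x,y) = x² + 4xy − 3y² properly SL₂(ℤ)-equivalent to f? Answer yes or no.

D₁ = 28, D₂ = 28
river cycle of f (length 4): (3, 4, -1), (-1, 4, 3), (3, 2, -2), (-2, 2, 3)
river cycle of g (length 4): (-3, 2, 2), (2, 2, -3), (-3, 4, 1), (1, 4, -3)
cycles differ ⇒ inequivalent

no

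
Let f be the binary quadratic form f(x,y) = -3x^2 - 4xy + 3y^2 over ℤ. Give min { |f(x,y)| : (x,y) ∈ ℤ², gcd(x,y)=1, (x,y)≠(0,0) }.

descent: ρ → (3,4,-3)  [lands on river]
river: ρ → (-3,2,4)
river: ρ → (4,6,-1)
river: ρ → (-1,6,4)
river: ρ → (4,2,-3)
river: ρ → (-3,4,3)
river: ρ → (3,2,-4)
river: ρ → (-4,6,1)
river: ρ → (1,6,-4)
river: ρ → (-4,2,3)
closes: descent 1, river 10
min |a| on river = 1

1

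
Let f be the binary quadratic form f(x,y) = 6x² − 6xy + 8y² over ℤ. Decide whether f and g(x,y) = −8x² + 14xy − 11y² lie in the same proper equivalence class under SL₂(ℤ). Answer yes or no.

D₁ = -156, D₂ = -156
f: translate: b→6 (≡-6 mod 12), so (6,-6,8)→(6,6,8)
f: reduced (well bottom): (6,6,8) with a≤c, −a<b≤a
g is negative-definite; reduce −g:
−g: translate: b→2 (≡-14 mod 16), so (8,-14,11)→(8,2,5)
−g: flip: (8,2,5)→(5,-2,8)
−g: reduced (well bottom): (5,-2,8) with a≤c, −a<b≤a
flip sign back: reduced form of g is (-5,2,-8)
reduced forms (6, 6, 8) vs (-5, 2, -8) ⇒ inequivalent

no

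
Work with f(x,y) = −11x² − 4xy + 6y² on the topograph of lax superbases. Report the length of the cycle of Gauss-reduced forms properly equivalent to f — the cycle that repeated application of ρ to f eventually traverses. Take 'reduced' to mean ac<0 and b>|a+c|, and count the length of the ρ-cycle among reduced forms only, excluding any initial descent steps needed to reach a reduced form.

D = 280, ⌊√D⌋ = 16
descent: ρ → (6,16,-1)  [lands on river]
river: ρ → (-1,16,6)
river: ρ → (6,8,-9)
river: ρ → (-9,10,5)
river: ρ → (5,10,-9)
river: ρ → (-9,8,6)
ρ-cycle length = 6 (tail of 1 descent step not counted)

6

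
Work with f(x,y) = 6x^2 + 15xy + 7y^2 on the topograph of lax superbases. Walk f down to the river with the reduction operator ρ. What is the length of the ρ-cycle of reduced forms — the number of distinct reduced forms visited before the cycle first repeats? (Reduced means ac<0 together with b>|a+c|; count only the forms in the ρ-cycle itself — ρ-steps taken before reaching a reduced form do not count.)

D = 57, ⌊√D⌋ = 7
descent: ρ → (7,-1,-2)
descent: ρ → (-2,5,4)  [lands on river]
river: ρ → (4,3,-3)
river: ρ → (-3,3,4)
river: ρ → (4,5,-2)
river: ρ → (-2,7,1)
river: ρ → (1,7,-2)
ρ-cycle length = 6 (tail of 2 descent steps not counted)

6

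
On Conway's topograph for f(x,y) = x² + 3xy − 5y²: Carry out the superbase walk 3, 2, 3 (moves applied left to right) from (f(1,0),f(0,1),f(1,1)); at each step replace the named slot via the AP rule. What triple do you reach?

start (1,-5,-1) = (f(1,0),f(0,1),f(1,1))
replace slot 3: 2·(1+(-5)) − (-1) = -7 → (1,-5,-7)
replace slot 2: 2·(1+(-7)) − (-5) = -7 → (1,-7,-7)
replace slot 3: 2·(1+(-7)) − (-7) = -5 → (1,-7,-5)

1,-7,-5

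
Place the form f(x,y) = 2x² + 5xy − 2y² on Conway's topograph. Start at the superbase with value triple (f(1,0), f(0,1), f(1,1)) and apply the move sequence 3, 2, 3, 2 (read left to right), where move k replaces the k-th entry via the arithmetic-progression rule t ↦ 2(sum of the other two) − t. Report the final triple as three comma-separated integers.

start (2,-2,5) = (f(1,0),f(0,1),f(1,1))
replace slot 3: 2·(2+(-2)) − 5 = -5 → (2,-2,-5)
replace slot 2: 2·(2+(-5)) − (-2) = -4 → (2,-4,-5)
replace slot 3: 2·(2+(-4)) − (-5) = 1 → (2,-4,1)
replace slot 2: 2·(2+1) − (-4) = 10 → (2,10,1)

2,10,1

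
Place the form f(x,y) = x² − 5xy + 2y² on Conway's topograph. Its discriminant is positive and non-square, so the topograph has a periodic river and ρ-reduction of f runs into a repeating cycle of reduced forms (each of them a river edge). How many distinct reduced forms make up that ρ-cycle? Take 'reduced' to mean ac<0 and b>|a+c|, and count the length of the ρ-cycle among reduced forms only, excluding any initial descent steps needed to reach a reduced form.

D = 17, ⌊√D⌋ = 4
descent: ρ → (2,1,-2)  [lands on river]
river: ρ → (-2,3,1)
river: ρ → (1,3,-2)
river: ρ → (-2,1,2)
river: ρ → (2,3,-1)
river: ρ → (-1,3,2)
ρ-cycle length = 6 (tail of 1 descent step not counted)

6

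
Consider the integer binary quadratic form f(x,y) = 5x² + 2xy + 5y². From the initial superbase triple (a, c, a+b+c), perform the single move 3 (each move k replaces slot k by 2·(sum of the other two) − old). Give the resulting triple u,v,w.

start (5,5,12) = (f(1,0),f(0,1),f(1,1))
replace slot 3: 2·(5+5) − 12 = 8 → (5,5,8)

5,5,8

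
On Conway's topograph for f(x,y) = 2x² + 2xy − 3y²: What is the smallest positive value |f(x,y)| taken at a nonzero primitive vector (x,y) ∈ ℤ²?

river: ρ → (-3,4,1)
river: ρ → (1,4,-3)
river: ρ → (-3,2,2)
river: ρ → (2,2,-3)
closes: descent 0, river 4
min |a| on river = 1

1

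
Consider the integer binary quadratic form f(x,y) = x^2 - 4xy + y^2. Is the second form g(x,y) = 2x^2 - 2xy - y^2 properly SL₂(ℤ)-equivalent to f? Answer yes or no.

D₁ = 12, D₂ = 12
river cycle of f (length 2): (1, 2, -2), (-2, 2, 1)
river cycle of g (length 2): (-1, 2, 2), (2, 2, -1)
cycles differ ⇒ inequivalent

no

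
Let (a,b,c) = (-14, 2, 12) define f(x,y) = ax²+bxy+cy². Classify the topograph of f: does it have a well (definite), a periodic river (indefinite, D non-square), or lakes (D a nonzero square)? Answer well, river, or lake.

D = b²−4ac = 2² − 4·(-14)·12 = 676
D = 26² is a perfect square ⇒ form factors over ℤ ⇒ lakes

lake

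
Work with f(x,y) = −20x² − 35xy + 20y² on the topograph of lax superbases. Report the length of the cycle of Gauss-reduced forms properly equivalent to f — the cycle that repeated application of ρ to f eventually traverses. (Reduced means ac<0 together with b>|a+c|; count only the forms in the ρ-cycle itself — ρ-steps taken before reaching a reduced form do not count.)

D = 2825, ⌊√D⌋ = 53
descent: ρ → (20,35,-20)  [lands on river]
river: ρ → (-20,45,10)
river: ρ → (10,35,-40)
river: ρ → (-40,45,5)
river: ρ → (5,45,-40)
river: ρ → (-40,35,10)
river: ρ → (10,45,-20)
river: ρ → (-20,35,20)
river: ρ → (20,45,-10)
river: ρ → (-10,35,40)
river: ρ → (40,45,-5)
river: ρ → (-5,45,40)
river: ρ → (40,35,-10)
river: ρ → (-10,45,20)
ρ-cycle length = 14 (tail of 1 descent step not counted)

14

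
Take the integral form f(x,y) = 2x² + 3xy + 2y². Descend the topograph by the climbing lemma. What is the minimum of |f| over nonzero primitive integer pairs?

translate: b→-1 (≡3 mod 4), so (2,3,2)→(2,-1,1)
flip: (2,-1,1)→(1,1,2)
reduced (well bottom): (1,1,2) with a≤c, −a<b≤a
well minimum = a = 1

1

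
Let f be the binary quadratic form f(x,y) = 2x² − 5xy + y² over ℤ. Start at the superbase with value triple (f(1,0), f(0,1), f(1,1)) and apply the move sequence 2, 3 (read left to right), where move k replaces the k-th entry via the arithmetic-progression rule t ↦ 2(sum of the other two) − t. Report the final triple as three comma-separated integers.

start (2,1,-2) = (f(1,0),f(0,1),f(1,1))
replace slot 2: 2·(2+(-2)) − 1 = -1 → (2,-1,-2)
replace slot 3: 2·(2+(-1)) − (-2) = 4 → (2,-1,4)

2,-1,4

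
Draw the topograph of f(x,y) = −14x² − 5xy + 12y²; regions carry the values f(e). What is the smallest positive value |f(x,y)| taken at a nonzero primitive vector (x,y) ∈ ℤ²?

descent: ρ → (12,5,-14)  [lands on river]
river: ρ → (-14,23,3)
river: ρ → (3,25,-6)
river: ρ → (-6,23,7)
river: ρ → (7,19,-12)
river: ρ → (-12,5,14)
river: ρ → (14,23,-3)
river: ρ → (-3,25,6)
river: ρ → (6,23,-7)
river: ρ → (-7,19,12)
closes: descent 1, river 10
min |a| on river = 3

3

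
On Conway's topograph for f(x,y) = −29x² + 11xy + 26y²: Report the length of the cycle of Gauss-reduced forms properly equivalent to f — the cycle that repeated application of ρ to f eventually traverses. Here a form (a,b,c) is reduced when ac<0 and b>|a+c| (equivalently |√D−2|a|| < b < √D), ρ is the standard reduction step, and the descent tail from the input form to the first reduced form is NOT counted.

D = 3137, ⌊√D⌋ = 56
river: ρ → (26,41,-14)
river: ρ → (-14,43,23)
river: ρ → (23,49,-8)
river: ρ → (-8,47,29)
river: ρ → (29,11,-26)
river: ρ → (-26,41,14)
river: ρ → (14,43,-23)
river: ρ → (-23,49,8)
river: ρ → (8,47,-29)
river: ρ → (-29,11,26)
ρ-cycle length = 10 (tail of 0 descent steps not counted)

10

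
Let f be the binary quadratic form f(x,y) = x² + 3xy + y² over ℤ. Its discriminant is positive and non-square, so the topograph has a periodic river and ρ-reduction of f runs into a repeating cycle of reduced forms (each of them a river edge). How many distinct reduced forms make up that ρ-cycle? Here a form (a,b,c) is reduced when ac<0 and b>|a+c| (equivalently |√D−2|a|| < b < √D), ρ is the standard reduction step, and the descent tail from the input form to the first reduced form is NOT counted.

D = 5, ⌊√D⌋ = 2
descent: ρ → (1,1,-1)  [lands on river]
river: ρ → (-1,1,1)
ρ-cycle length = 2 (tail of 1 descent step not counted)

2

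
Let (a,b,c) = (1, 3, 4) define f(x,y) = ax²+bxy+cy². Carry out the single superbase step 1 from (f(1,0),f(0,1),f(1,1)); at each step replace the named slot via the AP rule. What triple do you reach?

start (1,4,8) = (f(1,0),f(0,1),f(1,1))
replace slot 1: 2·(4+8) − 1 = 23 → (23,4,8)

23,4,8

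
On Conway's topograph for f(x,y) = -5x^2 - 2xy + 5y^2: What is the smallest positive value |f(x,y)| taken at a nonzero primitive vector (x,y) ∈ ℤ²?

descent: ρ → (5,2,-5)  [lands on river]
river: ρ → (-5,8,2)
river: ρ → (2,8,-5)
river: ρ → (-5,2,5)
river: ρ → (5,8,-2)
river: ρ → (-2,8,5)
closes: descent 1, river 6
min |a| on river = 2

2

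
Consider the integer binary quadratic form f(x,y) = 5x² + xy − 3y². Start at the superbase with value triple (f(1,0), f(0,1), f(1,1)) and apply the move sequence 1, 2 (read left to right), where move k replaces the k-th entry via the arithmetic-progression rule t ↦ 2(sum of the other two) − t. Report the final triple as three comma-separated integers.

start (5,-3,3) = (f(1,0),f(0,1),f(1,1))
replace slot 1: 2·((-3)+3) − 5 = -5 → (-5,-3,3)
replace slot 2: 2·((-5)+3) − (-3) = -1 → (-5,-1,3)

-5,-1,3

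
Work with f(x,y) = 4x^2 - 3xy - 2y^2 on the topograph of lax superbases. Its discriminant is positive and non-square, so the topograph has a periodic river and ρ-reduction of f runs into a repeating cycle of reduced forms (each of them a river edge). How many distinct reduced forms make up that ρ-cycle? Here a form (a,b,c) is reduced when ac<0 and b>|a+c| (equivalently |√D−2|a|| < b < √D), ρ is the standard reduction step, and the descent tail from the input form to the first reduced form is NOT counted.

D = 41, ⌊√D⌋ = 6
descent: ρ → (-2,3,4)  [lands on river]
river: ρ → (4,5,-1)
river: ρ → (-1,5,4)
river: ρ → (4,3,-2)
river: ρ → (-2,5,2)
river: ρ → (2,3,-4)
river: ρ → (-4,5,1)
river: ρ → (1,5,-4)
river: ρ → (-4,3,2)
river: ρ → (2,5,-2)
ρ-cycle length = 10 (tail of 1 descent step not counted)

10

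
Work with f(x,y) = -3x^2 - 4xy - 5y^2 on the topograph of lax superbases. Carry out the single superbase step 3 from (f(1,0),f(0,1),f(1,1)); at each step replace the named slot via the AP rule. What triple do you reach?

start (-3,-5,-12) = (f(1,0),f(0,1),f(1,1))
replace slot 3: 2·((-3)+(-5)) − (-12) = -4 → (-3,-5,-4)

-3,-5,-4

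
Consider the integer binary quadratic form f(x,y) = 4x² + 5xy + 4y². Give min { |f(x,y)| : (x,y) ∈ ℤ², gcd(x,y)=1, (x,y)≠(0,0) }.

translate: b→-3 (≡5 mod 8), so (4,5,4)→(4,-3,3)
flip: (4,-3,3)→(3,3,4)
reduced (well bottom): (3,3,4) with a≤c, −a<b≤a
well minimum = a = 3

3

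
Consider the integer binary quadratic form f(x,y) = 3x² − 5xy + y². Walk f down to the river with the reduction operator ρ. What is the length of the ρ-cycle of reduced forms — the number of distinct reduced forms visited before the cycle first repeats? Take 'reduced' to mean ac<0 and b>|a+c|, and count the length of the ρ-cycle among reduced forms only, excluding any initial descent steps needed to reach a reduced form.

D = 13, ⌊√D⌋ = 3
descent: ρ → (1,3,-1)  [lands on river]
river: ρ → (-1,3,1)
ρ-cycle length = 2 (tail of 1 descent step not counted)

2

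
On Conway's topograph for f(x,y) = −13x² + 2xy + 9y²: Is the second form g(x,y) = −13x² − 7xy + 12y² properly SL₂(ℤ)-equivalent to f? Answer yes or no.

D₁ = 472, D₂ = 673
discriminants differ ⇒ not SL₂(ℤ)-equivalent

no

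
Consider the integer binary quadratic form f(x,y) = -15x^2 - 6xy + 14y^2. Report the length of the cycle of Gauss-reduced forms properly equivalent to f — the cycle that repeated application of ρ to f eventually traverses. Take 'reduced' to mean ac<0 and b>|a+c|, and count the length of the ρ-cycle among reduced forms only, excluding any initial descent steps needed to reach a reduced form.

D = 876, ⌊√D⌋ = 29
descent: ρ → (14,6,-15)  [lands on river]
river: ρ → (-15,24,5)
river: ρ → (5,26,-10)
river: ρ → (-10,14,17)
river: ρ → (17,20,-7)
river: ρ → (-7,22,14)
ρ-cycle length = 6 (tail of 1 descent step not counted)

6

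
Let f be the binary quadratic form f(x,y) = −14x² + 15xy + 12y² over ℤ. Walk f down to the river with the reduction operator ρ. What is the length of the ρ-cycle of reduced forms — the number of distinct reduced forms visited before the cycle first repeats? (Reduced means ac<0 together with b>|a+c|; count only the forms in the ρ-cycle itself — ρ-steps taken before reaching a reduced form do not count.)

D = 897, ⌊√D⌋ = 29
river: ρ → (12,9,-17)
river: ρ → (-17,25,4)
river: ρ → (4,23,-23)
river: ρ → (-23,23,4)
river: ρ → (4,25,-17)
river: ρ → (-17,9,12)
river: ρ → (12,15,-14)
river: ρ → (-14,13,13)
river: ρ → (13,13,-14)
river: ρ → (-14,15,12)
ρ-cycle length = 10 (tail of 0 descent steps not counted)

10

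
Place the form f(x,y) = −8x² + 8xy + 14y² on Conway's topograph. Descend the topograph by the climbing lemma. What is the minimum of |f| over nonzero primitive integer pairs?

river: ρ → (14,20,-2)
river: ρ → (-2,20,14)
river: ρ → (14,8,-8)
river: ρ → (-8,8,14)
closes: descent 0, river 4
min |a| on river = 2

2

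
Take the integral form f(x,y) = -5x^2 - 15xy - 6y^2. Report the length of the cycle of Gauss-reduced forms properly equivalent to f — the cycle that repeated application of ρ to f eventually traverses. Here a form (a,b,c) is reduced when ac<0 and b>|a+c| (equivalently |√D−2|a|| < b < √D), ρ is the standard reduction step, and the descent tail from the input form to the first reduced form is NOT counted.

D = 105, ⌊√D⌋ = 10
descent: ρ → (-6,3,4)  [lands on river]
river: ρ → (4,5,-5)
river: ρ → (-5,5,4)
river: ρ → (4,3,-6)
river: ρ → (-6,9,1)
river: ρ → (1,9,-6)
ρ-cycle length = 6 (tail of 1 descent step not counted)

6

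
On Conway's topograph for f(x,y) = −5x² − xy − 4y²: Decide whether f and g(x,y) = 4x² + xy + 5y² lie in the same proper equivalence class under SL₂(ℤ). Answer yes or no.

D₁ = -79, D₂ = -79
f is negative-definite; reduce −f:
−f: flip: (5,1,4)→(4,-1,5)
−f: reduced (well bottom): (4,-1,5) with a≤c, −a<b≤a
flip sign back: reduced form of f is (-4,1,-5)
g: reduced (well bottom): (4,1,5) with a≤c, −a<b≤a
reduced forms (-4, 1, -5) vs (4, 1, 5) ⇒ inequivalent

no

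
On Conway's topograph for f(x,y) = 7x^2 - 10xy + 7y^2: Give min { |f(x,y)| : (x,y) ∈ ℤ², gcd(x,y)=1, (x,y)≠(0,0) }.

translate: b→4 (≡-10 mod 14), so (7,-10,7)→(7,4,4)
flip: (7,4,4)→(4,-4,7)
translate: b→4 (≡-4 mod 8), so (4,-4,7)→(4,4,7)
reduced (well bottom): (4,4,7) with a≤c, −a<b≤a
well minimum = a = 4

4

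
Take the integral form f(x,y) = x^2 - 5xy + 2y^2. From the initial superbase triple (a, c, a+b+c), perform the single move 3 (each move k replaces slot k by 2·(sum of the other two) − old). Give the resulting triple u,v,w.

start (1,2,-2) = (f(1,0),f(0,1),f(1,1))
replace slot 3: 2·(1+2) − (-2) = 8 → (1,2,8)

1,2,8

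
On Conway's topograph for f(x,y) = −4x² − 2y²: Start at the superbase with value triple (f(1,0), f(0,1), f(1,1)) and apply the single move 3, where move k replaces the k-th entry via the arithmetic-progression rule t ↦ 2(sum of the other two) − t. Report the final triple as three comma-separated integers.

start (-4,-2,-6) = (f(1,0),f(0,1),f(1,1))
replace slot 3: 2·((-4)+(-2)) − (-6) = -6 → (-4,-2,-6)

-4,-2,-6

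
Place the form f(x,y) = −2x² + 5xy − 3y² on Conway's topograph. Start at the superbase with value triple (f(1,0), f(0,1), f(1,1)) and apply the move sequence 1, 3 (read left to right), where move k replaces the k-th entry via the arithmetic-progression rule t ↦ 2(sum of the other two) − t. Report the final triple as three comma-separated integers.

start (-2,-3,0) = (f(1,0),f(0,1),f(1,1))
replace slot 1: 2·((-3)+0) − (-2) = -4 → (-4,-3,0)
replace slot 3: 2·((-4)+(-3)) − 0 = -14 → (-4,-3,-14)

-4,-3,-14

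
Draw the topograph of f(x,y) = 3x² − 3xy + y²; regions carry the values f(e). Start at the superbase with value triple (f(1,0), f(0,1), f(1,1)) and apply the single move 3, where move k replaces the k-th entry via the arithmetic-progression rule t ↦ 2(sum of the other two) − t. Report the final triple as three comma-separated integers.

start (3,1,1) = (f(1,0),f(0,1),f(1,1))
replace slot 3: 2·(3+1) − 1 = 7 → (3,1,7)

3,1,7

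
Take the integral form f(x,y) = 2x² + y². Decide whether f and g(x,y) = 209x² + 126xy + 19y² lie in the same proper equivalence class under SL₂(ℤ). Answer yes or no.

D₁ = -8, D₂ = -8
f: flip: (2,0,1)→(1,0,2)
f: reduced (well bottom): (1,0,2) with a≤c, −a<b≤a
g: flip: (209,126,19)→(19,-126,209)
g: translate: b→-12 (≡-126 mod 38), so (19,-126,209)→(19,-12,2)
g: flip: (19,-12,2)→(2,12,19)
g: translate: b→0 (≡12 mod 4), so (2,12,19)→(2,0,1)
g: flip: (2,0,1)→(1,0,2)
g: reduced (well bottom): (1,0,2) with a≤c, −a<b≤a
reduced forms (1, 0, 2) vs (1, 0, 2) ⇒ equivalent

yes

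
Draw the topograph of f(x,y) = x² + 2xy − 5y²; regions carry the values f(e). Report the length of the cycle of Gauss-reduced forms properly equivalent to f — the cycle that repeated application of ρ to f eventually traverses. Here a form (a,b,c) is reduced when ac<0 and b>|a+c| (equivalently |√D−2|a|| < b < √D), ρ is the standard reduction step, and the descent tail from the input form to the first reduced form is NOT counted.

D = 24, ⌊√D⌋ = 4
descent: ρ → (-5,-2,1)
descent: ρ → (1,4,-2)  [lands on river]
river: ρ → (-2,4,1)
ρ-cycle length = 2 (tail of 2 descent steps not counted)

2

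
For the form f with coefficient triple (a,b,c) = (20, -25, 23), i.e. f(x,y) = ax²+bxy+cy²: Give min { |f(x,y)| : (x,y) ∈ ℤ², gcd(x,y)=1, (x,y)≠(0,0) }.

translate: b→15 (≡-25 mod 40), so (20,-25,23)→(20,15,18)
flip: (20,15,18)→(18,-15,20)
reduced (well bottom): (18,-15,20) with a≤c, −a<b≤a
well minimum = a = 18

18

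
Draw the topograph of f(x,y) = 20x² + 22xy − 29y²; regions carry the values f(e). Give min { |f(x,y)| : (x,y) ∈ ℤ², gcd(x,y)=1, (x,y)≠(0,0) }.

river: ρ → (-29,36,13)
river: ρ → (13,42,-20)
river: ρ → (-20,38,17)
river: ρ → (17,30,-28)
river: ρ → (-28,26,19)
river: ρ → (19,50,-4)
river: ρ → (-4,46,43)
river: ρ → (43,40,-7)
river: ρ → (-7,44,31)
river: ρ → (31,18,-20)
river: ρ → (-20,22,29)
river: ρ → (29,36,-13)
river: ρ → (-13,42,20)
river: ρ → (20,38,-17)
river: ρ → (-17,30,28)
river: ρ → (28,26,-19)
river: ρ → (-19,50,4)
river: ρ → (4,46,-43)
river: ρ → (-43,40,7)
river: ρ → (7,44,-31)
river: ρ → (-31,18,20)
river: ρ → (20,22,-29)
closes: descent 0, river 22
min |a| on river = 4

4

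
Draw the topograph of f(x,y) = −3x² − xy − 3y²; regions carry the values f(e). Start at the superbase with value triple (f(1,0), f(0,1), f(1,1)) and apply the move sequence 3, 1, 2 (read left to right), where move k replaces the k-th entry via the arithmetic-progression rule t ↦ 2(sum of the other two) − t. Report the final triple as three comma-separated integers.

start (-3,-3,-7) = (f(1,0),f(0,1),f(1,1))
replace slot 3: 2·((-3)+(-3)) − (-7) = -5 → (-3,-3,-5)
replace slot 1: 2·((-3)+(-5)) − (-3) = -13 → (-13,-3,-5)
replace slot 2: 2·((-13)+(-5)) − (-3) = -33 → (-13,-33,-5)

-13,-33,-5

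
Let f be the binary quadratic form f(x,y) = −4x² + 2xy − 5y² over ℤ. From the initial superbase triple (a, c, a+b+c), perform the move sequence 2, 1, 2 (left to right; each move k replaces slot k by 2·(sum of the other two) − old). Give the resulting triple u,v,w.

start (-4,-5,-7) = (f(1,0),f(0,1),f(1,1))
replace slot 2: 2·((-4)+(-7)) − (-5) = -17 → (-4,-17,-7)
replace slot 1: 2·((-17)+(-7)) − (-4) = -44 → (-44,-17,-7)
replace slot 2: 2·((-44)+(-7)) − (-17) = -85 → (-44,-85,-7)

-44,-85,-7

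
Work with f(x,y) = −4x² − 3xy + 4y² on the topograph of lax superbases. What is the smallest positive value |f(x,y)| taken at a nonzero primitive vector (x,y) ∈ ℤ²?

descent: ρ → (4,3,-4)  [lands on river]
river: ρ → (-4,5,3)
river: ρ → (3,7,-2)
river: ρ → (-2,5,6)
river: ρ → (6,7,-1)
river: ρ → (-1,7,6)
river: ρ → (6,5,-2)
river: ρ → (-2,7,3)
river: ρ → (3,5,-4)
river: ρ → (-4,3,4)
river: ρ → (4,5,-3)
river: ρ → (-3,7,2)
river: ρ → (2,5,-6)
river: ρ → (-6,7,1)
river: ρ → (1,7,-6)
river: ρ → (-6,5,2)
river: ρ → (2,7,-3)
river: ρ → (-3,5,4)
closes: descent 1, river 18
min |a| on river = 1

1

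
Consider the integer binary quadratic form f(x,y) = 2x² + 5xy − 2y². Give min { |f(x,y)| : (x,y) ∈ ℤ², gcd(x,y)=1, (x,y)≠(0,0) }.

river: ρ → (-2,3,4)
river: ρ → (4,5,-1)
river: ρ → (-1,5,4)
river: ρ → (4,3,-2)
river: ρ → (-2,5,2)
river: ρ → (2,3,-4)
river: ρ → (-4,5,1)
river: ρ → (1,5,-4)
river: ρ → (-4,3,2)
river: ρ → (2,5,-2)
closes: descent 0, river 10
min |a| on river = 1

1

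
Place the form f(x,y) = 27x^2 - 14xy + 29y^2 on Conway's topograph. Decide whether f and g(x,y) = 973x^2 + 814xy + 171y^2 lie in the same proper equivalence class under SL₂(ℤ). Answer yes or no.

D₁ = -2936, D₂ = -2936
f: reduced (well bottom): (27,-14,29) with a≤c, −a<b≤a
g: flip: (973,814,171)→(171,-814,973)
g: translate: b→-130 (≡-814 mod 342), so (171,-814,973)→(171,-130,29)
g: flip: (171,-130,29)→(29,130,171)
g: translate: b→14 (≡130 mod 58), so (29,130,171)→(29,14,27)
g: flip: (29,14,27)→(27,-14,29)
g: reduced (well bottom): (27,-14,29) with a≤c, −a<b≤a
reduced forms (27, -14, 29) vs (27, -14, 29) ⇒ equivalent

yes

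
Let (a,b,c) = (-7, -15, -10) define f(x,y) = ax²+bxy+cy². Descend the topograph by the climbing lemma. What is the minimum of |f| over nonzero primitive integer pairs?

translate: b→1 (≡15 mod 14), so (7,15,10)→(7,1,2)
flip: (7,1,2)→(2,-1,7)
reduced (well bottom): (2,-1,7) with a≤c, −a<b≤a
well minimum |f| = |-2| = 2 (negative-definite)

2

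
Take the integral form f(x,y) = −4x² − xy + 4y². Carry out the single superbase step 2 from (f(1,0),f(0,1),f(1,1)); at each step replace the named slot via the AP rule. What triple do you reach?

start (-4,4,-1) = (f(1,0),f(0,1),f(1,1))
replace slot 2: 2·((-4)+(-1)) − 4 = -14 → (-4,-14,-1)

-4,-14,-1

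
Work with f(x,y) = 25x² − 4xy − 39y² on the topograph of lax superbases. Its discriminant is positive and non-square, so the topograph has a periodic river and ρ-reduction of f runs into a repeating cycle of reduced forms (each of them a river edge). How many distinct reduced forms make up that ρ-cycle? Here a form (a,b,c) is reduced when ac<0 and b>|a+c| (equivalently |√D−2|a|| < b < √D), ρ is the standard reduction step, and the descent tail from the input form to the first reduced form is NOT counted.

D = 3916, ⌊√D⌋ = 62
descent: ρ → (-39,4,25)
descent: ρ → (25,46,-18)  [lands on river]
river: ρ → (-18,62,1)
river: ρ → (1,62,-18)
river: ρ → (-18,46,25)
river: ρ → (25,54,-10)
river: ρ → (-10,46,45)
river: ρ → (45,44,-11)
river: ρ → (-11,44,45)
river: ρ → (45,46,-10)
river: ρ → (-10,54,25)
ρ-cycle length = 10 (tail of 2 descent steps not counted)

10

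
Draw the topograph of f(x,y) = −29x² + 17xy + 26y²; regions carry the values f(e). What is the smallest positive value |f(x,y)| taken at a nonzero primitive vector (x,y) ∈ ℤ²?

river: ρ → (26,35,-20)
river: ρ → (-20,45,16)
river: ρ → (16,51,-11)
river: ρ → (-11,37,44)
river: ρ → (44,51,-4)
river: ρ → (-4,53,31)
river: ρ → (31,9,-26)
river: ρ → (-26,43,14)
river: ρ → (14,41,-29)
river: ρ → (-29,17,26)
closes: descent 0, river 10
min |a| on river = 4

4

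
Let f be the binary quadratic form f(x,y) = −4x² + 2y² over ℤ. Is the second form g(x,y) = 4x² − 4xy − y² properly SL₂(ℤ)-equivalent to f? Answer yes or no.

D₁ = 32, D₂ = 32
river cycle of f (length 2): (2, 4, -2), (-2, 4, 2)
river cycle of g (length 2): (-1, 4, 4), (4, 4, -1)
cycles differ ⇒ inequivalent

no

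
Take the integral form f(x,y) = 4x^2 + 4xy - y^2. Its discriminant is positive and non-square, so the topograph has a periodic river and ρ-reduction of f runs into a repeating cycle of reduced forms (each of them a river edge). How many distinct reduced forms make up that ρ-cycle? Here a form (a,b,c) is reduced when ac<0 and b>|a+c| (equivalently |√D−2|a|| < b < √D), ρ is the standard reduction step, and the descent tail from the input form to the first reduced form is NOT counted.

D = 32, ⌊√D⌋ = 5
river: ρ → (-1,4,4)
river: ρ → (4,4,-1)
ρ-cycle length = 2 (tail of 0 descent steps not counted)

2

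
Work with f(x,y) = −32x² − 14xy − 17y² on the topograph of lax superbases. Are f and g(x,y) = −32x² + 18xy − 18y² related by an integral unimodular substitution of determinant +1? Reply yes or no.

D₁ = -1980, D₂ = -1980
f is negative-definite; reduce −f:
−f: flip: (32,14,17)→(17,-14,32)
−f: reduced (well bottom): (17,-14,32) with a≤c, −a<b≤a
flip sign back: reduced form of f is (-17,14,-32)
g is negative-definite; reduce −g:
−g: flip: (32,-18,18)→(18,18,32)
−g: reduced (well bottom): (18,18,32) with a≤c, −a<b≤a
flip sign back: reduced form of g is (-18,-18,-32)
reduced forms (-17, 14, -32) vs (-18, -18, -32) ⇒ inequivalent

no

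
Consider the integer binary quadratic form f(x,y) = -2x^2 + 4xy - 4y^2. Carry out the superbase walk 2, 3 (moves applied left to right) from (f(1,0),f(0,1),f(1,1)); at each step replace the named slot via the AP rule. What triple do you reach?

start (-2,-4,-2) = (f(1,0),f(0,1),f(1,1))
replace slot 2: 2·((-2)+(-2)) − (-4) = -4 → (-2,-4,-2)
replace slot 3: 2·((-2)+(-4)) − (-2) = -10 → (-2,-4,-10)

-2,-4,-10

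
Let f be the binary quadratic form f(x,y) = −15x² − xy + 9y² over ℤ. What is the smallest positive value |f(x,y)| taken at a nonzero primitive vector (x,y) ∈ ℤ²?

descent: ρ → (9,19,-5)  [lands on river]
river: ρ → (-5,21,5)
river: ρ → (5,19,-9)
river: ρ → (-9,17,7)
river: ρ → (7,11,-15)
river: ρ → (-15,19,3)
river: ρ → (3,23,-1)
river: ρ → (-1,23,3)
river: ρ → (3,19,-15)
river: ρ → (-15,11,7)
river: ρ → (7,17,-9)
river: ρ → (-9,19,5)
river: ρ → (5,21,-5)
river: ρ → (-5,19,9)
river: ρ → (9,17,-7)
river: ρ → (-7,11,15)
river: ρ → (15,19,-3)
river: ρ → (-3,23,1)
river: ρ → (1,23,-3)
river: ρ → (-3,19,15)
river: ρ → (15,11,-7)
river: ρ → (-7,17,9)
closes: descent 1, river 22
min |a| on river = 1

1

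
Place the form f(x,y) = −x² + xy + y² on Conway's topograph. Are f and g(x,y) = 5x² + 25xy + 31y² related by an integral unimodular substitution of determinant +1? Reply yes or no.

D₁ = 5, D₂ = 5
river cycle of f (length 2): (1, 1, -1), (-1, 1, 1)
river cycle of g (length 2): (1, 1, -1), (-1, 1, 1)
cycles coincide ⇒ equivalent

yes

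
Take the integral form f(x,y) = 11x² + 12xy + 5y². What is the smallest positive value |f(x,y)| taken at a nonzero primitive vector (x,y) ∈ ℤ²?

translate: b→-10 (≡12 mod 22), so (11,12,5)→(11,-10,4)
flip: (11,-10,4)→(4,10,11)
translate: b→2 (≡10 mod 8), so (4,10,11)→(4,2,5)
reduced (well bottom): (4,2,5) with a≤c, −a<b≤a
well minimum = a = 4

4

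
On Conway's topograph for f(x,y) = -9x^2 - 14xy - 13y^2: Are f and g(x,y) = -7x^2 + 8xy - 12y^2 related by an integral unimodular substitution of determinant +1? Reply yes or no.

D₁ = -272, D₂ = -272
f is negative-definite; reduce −f:
−f: translate: b→-4 (≡14 mod 18), so (9,14,13)→(9,-4,8)
−f: flip: (9,-4,8)→(8,4,9)
−f: reduced (well bottom): (8,4,9) with a≤c, −a<b≤a
flip sign back: reduced form of f is (-8,-4,-9)
g is negative-definite; reduce −g:
−g: translate: b→6 (≡-8 mod 14), so (7,-8,12)→(7,6,11)
−g: reduced (well bottom): (7,6,11) with a≤c, −a<b≤a
flip sign back: reduced form of g is (-7,-6,-11)
reduced forms (-8, -4, -9) vs (-7, -6, -11) ⇒ inequivalent

no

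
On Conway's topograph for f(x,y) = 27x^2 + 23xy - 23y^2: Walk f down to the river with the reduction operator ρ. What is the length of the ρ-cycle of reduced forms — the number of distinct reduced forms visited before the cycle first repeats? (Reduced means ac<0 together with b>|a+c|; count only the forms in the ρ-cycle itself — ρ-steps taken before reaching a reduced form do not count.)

D = 3013, ⌊√D⌋ = 54
river: ρ → (-23,23,27)
river: ρ → (27,31,-19)
river: ρ → (-19,45,13)
river: ρ → (13,33,-37)
river: ρ → (-37,41,9)
river: ρ → (9,49,-17)
river: ρ → (-17,53,3)
river: ρ → (3,49,-51)
river: ρ → (-51,53,1)
river: ρ → (1,53,-51)
river: ρ → (-51,49,3)
river: ρ → (3,53,-17)
river: ρ → (-17,49,9)
river: ρ → (9,41,-37)
river: ρ → (-37,33,13)
river: ρ → (13,45,-19)
river: ρ → (-19,31,27)
river: ρ → (27,23,-23)
ρ-cycle length = 18 (tail of 0 descent steps not counted)

18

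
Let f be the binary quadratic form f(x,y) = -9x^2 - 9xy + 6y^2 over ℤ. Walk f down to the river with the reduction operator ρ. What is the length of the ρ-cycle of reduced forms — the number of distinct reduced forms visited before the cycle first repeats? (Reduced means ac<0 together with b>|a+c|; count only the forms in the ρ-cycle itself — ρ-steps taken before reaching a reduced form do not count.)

D = 297, ⌊√D⌋ = 17
descent: ρ → (6,9,-9)  [lands on river]
river: ρ → (-9,9,6)
river: ρ → (6,15,-3)
river: ρ → (-3,15,6)
ρ-cycle length = 4 (tail of 1 descent step not counted)

4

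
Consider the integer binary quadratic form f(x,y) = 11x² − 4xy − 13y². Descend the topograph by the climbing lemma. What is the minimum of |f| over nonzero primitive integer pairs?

descent: ρ → (-13,4,11)  [lands on river]
river: ρ → (11,18,-6)
river: ρ → (-6,18,11)
river: ρ → (11,4,-13)
river: ρ → (-13,22,2)
river: ρ → (2,22,-13)
closes: descent 1, river 6
min |a| on river = 2

2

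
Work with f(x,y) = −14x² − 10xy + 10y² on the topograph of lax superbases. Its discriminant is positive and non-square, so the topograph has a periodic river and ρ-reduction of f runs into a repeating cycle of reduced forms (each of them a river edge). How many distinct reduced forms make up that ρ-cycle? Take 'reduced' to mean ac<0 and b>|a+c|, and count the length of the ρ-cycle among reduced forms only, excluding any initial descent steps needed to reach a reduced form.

D = 660, ⌊√D⌋ = 25
descent: ρ → (10,10,-14)  [lands on river]
river: ρ → (-14,18,6)
river: ρ → (6,18,-14)
river: ρ → (-14,10,10)
ρ-cycle length = 4 (tail of 1 descent step not counted)

4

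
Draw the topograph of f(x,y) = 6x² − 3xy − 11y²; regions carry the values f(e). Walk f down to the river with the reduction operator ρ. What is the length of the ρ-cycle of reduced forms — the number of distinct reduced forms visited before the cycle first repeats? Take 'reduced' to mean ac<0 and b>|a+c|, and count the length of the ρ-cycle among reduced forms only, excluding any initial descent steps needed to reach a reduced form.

D = 273, ⌊√D⌋ = 16
descent: ρ → (-11,3,6)
descent: ρ → (6,9,-8)  [lands on river]
river: ρ → (-8,7,7)
river: ρ → (7,7,-8)
river: ρ → (-8,9,6)
river: ρ → (6,15,-2)
river: ρ → (-2,13,13)
river: ρ → (13,13,-2)
river: ρ → (-2,15,6)
ρ-cycle length = 8 (tail of 2 descent steps not counted)

8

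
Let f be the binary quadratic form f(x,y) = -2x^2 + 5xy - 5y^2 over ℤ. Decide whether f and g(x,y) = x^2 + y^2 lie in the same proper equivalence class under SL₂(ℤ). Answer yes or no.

D₁ = -15, D₂ = -4
discriminants differ ⇒ not SL₂(ℤ)-equivalent

no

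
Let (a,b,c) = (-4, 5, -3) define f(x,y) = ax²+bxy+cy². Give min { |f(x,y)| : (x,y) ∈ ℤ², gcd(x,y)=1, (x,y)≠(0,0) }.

translate: b→3 (≡-5 mod 8), so (4,-5,3)→(4,3,2)
flip: (4,3,2)→(2,-3,4)
translate: b→1 (≡-3 mod 4), so (2,-3,4)→(2,1,3)
reduced (well bottom): (2,1,3) with a≤c, −a<b≤a
well minimum |f| = |-2| = 2 (negative-definite)

2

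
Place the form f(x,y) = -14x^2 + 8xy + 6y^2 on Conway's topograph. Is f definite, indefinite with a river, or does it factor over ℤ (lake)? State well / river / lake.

D = b²−4ac = 8² − 4·(-14)·6 = 400
D = 20² is a perfect square ⇒ form factors over ℤ ⇒ lakes

lake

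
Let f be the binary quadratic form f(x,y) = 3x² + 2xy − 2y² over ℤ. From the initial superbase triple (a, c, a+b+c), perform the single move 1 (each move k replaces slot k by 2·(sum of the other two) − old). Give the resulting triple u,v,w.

start (3,-2,3) = (f(1,0),f(0,1),f(1,1))
replace slot 1: 2·((-2)+3) − 3 = -1 → (-1,-2,3)

-1,-2,3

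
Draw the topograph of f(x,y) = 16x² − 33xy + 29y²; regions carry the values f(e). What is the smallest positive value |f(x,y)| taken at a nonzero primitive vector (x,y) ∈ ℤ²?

translate: b→-1 (≡-33 mod 32), so (16,-33,29)→(16,-1,12)
flip: (16,-1,12)→(12,1,16)
reduced (well bottom): (12,1,16) with a≤c, −a<b≤a
well minimum = a = 12

12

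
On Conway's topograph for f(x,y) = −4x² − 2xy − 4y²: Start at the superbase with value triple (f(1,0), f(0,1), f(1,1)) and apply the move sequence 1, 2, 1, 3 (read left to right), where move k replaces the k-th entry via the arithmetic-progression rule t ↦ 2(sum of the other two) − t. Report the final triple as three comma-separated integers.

start (-4,-4,-10) = (f(1,0),f(0,1),f(1,1))
replace slot 1: 2·((-4)+(-10)) − (-4) = -24 → (-24,-4,-10)
replace slot 2: 2·((-24)+(-10)) − (-4) = -64 → (-24,-64,-10)
replace slot 1: 2·((-64)+(-10)) − (-24) = -124 → (-124,-64,-10)
replace slot 3: 2·((-124)+(-64)) − (-10) = -366 → (-124,-64,-366)

-124,-64,-366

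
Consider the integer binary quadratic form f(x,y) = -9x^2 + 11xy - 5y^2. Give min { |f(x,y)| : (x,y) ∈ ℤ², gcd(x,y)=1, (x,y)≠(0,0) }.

translate: b→7 (≡-11 mod 18), so (9,-11,5)→(9,7,3)
flip: (9,7,3)→(3,-7,9)
translate: b→-1 (≡-7 mod 6), so (3,-7,9)→(3,-1,5)
reduced (well bottom): (3,-1,5) with a≤c, −a<b≤a
well minimum |f| = |-3| = 3 (negative-definite)

3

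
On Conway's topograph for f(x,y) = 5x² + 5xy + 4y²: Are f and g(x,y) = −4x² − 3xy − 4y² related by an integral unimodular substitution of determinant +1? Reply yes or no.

D₁ = -55, D₂ = -55
f: flip: (5,5,4)→(4,-5,5)
f: translate: b→3 (≡-5 mod 8), so (4,-5,5)→(4,3,4)
f: reduced (well bottom): (4,3,4) with a≤c, −a<b≤a
g is negative-definite; reduce −g:
−g: reduced (well bottom): (4,3,4) with a≤c, −a<b≤a
flip sign back: reduced form of g is (-4,-3,-4)
reduced forms (4, 3, 4) vs (-4, -3, -4) ⇒ inequivalent

no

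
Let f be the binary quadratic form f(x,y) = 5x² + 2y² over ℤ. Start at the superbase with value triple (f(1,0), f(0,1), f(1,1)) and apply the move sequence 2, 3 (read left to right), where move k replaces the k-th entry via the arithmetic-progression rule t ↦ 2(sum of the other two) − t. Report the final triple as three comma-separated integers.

start (5,2,7) = (f(1,0),f(0,1),f(1,1))
replace slot 2: 2·(5+7) − 2 = 22 → (5,22,7)
replace slot 3: 2·(5+22) − 7 = 47 → (5,22,47)

5,22,47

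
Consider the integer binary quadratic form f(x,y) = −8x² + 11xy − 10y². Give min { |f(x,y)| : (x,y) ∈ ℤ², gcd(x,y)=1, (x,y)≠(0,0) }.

translate: b→5 (≡-11 mod 16), so (8,-11,10)→(8,5,7)
flip: (8,5,7)→(7,-5,8)
reduced (well bottom): (7,-5,8) with a≤c, −a<b≤a
well minimum |f| = |-7| = 7 (negative-definite)

7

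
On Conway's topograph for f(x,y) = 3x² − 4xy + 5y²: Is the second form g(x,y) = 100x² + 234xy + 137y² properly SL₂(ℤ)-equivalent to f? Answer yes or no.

D₁ = -44, D₂ = -44
f: translate: b→2 (≡-4 mod 6), so (3,-4,5)→(3,2,4)
f: reduced (well bottom): (3,2,4) with a≤c, −a<b≤a
g: translate: b→34 (≡234 mod 200), so (100,234,137)→(100,34,3)
g: flip: (100,34,3)→(3,-34,100)
g: translate: b→2 (≡-34 mod 6), so (3,-34,100)→(3,2,4)
g: reduced (well bottom): (3,2,4) with a≤c, −a<b≤a
reduced forms (3, 2, 4) vs (3, 2, 4) ⇒ equivalent

yes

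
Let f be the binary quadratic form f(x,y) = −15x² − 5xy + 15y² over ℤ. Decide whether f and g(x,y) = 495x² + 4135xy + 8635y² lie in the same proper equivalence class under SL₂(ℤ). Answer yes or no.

D₁ = 925, D₂ = 925
river cycle of f (length 6): (15, 5, -15), (-15, 25, 5), (5, 25, -15), (-15, 5, 15), (15, 25, -5), (-5, 25, 15)
river cycle of g (length 6): (15, 5, -15), (-15, 25, 5), (5, 25, -15), (-15, 5, 15), (15, 25, -5), (-5, 25, 15)
cycles coincide ⇒ equivalent

yes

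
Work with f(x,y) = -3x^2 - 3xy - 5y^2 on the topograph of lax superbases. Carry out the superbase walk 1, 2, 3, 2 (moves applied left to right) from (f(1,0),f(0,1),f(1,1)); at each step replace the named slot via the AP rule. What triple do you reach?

start (-3,-5,-11) = (f(1,0),f(0,1),f(1,1))
replace slot 1: 2·((-5)+(-11)) − (-3) = -29 → (-29,-5,-11)
replace slot 2: 2·((-29)+(-11)) − (-5) = -75 → (-29,-75,-11)
replace slot 3: 2·((-29)+(-75)) − (-11) = -197 → (-29,-75,-197)
replace slot 2: 2·((-29)+(-197)) − (-75) = -377 → (-29,-377,-197)

-29,-377,-197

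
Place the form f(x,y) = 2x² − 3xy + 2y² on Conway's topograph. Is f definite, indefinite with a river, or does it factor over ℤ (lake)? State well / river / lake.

D = b²−4ac = (-3)² − 4·2·2 = -7
D < 0 ⇒ definite ⇒ every region one sign ⇒ single well

well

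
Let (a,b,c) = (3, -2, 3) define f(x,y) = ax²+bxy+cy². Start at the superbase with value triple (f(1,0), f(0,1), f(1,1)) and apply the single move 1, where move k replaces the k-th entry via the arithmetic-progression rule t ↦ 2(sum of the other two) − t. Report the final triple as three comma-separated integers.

start (3,3,4) = (f(1,0),f(0,1),f(1,1))
replace slot 1: 2·(3+4) − 3 = 11 → (11,3,4)

11,3,4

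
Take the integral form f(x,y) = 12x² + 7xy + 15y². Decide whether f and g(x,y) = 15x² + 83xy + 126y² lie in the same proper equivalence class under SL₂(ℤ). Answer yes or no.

D₁ = -671, D₂ = -671
f: reduced (well bottom): (12,7,15) with a≤c, −a<b≤a
g: translate: b→-7 (≡83 mod 30), so (15,83,126)→(15,-7,12)
g: flip: (15,-7,12)→(12,7,15)
g: reduced (well bottom): (12,7,15) with a≤c, −a<b≤a
reduced forms (12, 7, 15) vs (12, 7, 15) ⇒ equivalent

yes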